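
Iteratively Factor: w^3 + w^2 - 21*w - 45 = (w + 3)*(w^2 - 2*w - 15) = (w + 3)^2*(w - 5)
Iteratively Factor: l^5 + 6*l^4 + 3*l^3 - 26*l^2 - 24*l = (l - 2)*(l^4 + 8*l^3 + 19*l^2 + 12*l) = (l - 2)*(l + 1)*(l^3 + 7*l^2 + 12*l) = (l - 2)*(l + 1)*(l + 3)*(l^2 + 4*l) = (l - 2)*(l + 1)*(l + 3)*(l + 4)*(l)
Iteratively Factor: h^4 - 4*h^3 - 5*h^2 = (h)*(h^3 - 4*h^2 - 5*h) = h*(h - 5)*(h^2 + h) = h*(h - 5)*(h + 1)*(h)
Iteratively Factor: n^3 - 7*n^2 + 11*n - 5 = (n - 5)*(n^2 - 2*n + 1) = (n - 5)*(n - 1)*(n - 1)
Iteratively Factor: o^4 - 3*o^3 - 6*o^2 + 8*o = (o - 4)*(o^3 + o^2 - 2*o) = o*(o - 4)*(o^2 + o - 2) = o*(o - 4)*(o + 2)*(o - 1)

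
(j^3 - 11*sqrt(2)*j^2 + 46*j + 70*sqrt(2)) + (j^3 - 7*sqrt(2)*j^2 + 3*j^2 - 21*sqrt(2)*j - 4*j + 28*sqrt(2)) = 2*j^3 - 18*sqrt(2)*j^2 + 3*j^2 - 21*sqrt(2)*j + 42*j + 98*sqrt(2)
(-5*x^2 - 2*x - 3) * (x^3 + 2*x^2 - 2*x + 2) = -5*x^5 - 12*x^4 + 3*x^3 - 12*x^2 + 2*x - 6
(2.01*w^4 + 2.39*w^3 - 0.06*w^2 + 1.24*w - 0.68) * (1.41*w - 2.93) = 2.8341*w^5 - 2.5194*w^4 - 7.0873*w^3 + 1.9242*w^2 - 4.592*w + 1.9924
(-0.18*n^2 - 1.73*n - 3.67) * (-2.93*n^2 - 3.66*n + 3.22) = 0.5274*n^4 + 5.7277*n^3 + 16.5053*n^2 + 7.8616*n - 11.8174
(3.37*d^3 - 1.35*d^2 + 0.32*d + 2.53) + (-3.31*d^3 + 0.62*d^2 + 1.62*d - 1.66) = 0.0600000000000001*d^3 - 0.73*d^2 + 1.94*d + 0.87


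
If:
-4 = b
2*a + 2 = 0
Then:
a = -1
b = -4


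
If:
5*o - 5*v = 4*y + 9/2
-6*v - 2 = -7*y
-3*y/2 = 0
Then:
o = 17/30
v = -1/3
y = 0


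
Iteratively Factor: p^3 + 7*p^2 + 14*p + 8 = (p + 1)*(p^2 + 6*p + 8) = (p + 1)*(p + 2)*(p + 4)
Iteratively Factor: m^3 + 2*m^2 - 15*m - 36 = (m + 3)*(m^2 - m - 12) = (m + 3)^2*(m - 4)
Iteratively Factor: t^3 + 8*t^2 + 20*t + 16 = (t + 2)*(t^2 + 6*t + 8) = (t + 2)*(t + 4)*(t + 2)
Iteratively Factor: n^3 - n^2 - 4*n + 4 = (n + 2)*(n^2 - 3*n + 2) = (n - 2)*(n + 2)*(n - 1)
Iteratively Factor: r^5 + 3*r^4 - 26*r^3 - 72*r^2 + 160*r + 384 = (r - 3)*(r^4 + 6*r^3 - 8*r^2 - 96*r - 128) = (r - 3)*(r + 2)*(r^3 + 4*r^2 - 16*r - 64) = (r - 3)*(r + 2)*(r + 4)*(r^2 - 16) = (r - 4)*(r - 3)*(r + 2)*(r + 4)*(r + 4)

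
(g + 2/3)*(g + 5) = g^2 + 17*g/3 + 10/3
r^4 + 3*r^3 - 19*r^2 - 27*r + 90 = (r - 3)*(r - 2)*(r + 3)*(r + 5)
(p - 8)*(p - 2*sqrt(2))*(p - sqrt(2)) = p^3 - 8*p^2 - 3*sqrt(2)*p^2 + 4*p + 24*sqrt(2)*p - 32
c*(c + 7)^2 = c^3 + 14*c^2 + 49*c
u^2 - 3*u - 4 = (u - 4)*(u + 1)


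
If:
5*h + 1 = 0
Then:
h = -1/5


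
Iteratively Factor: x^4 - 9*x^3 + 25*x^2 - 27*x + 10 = (x - 1)*(x^3 - 8*x^2 + 17*x - 10) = (x - 1)^2*(x^2 - 7*x + 10) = (x - 2)*(x - 1)^2*(x - 5)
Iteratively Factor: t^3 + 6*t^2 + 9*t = (t + 3)*(t^2 + 3*t) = t*(t + 3)*(t + 3)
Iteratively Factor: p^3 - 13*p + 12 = (p + 4)*(p^2 - 4*p + 3) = (p - 3)*(p + 4)*(p - 1)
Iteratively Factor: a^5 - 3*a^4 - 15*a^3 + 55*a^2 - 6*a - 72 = (a - 3)*(a^4 - 15*a^2 + 10*a + 24) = (a - 3)*(a - 2)*(a^3 + 2*a^2 - 11*a - 12) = (a - 3)*(a - 2)*(a + 1)*(a^2 + a - 12) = (a - 3)^2*(a - 2)*(a + 1)*(a + 4)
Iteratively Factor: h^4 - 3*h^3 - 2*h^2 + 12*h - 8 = (h - 2)*(h^3 - h^2 - 4*h + 4) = (h - 2)^2*(h^2 + h - 2) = (h - 2)^2*(h + 2)*(h - 1)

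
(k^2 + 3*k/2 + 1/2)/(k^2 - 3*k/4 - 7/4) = 2*(2*k + 1)/(4*k - 7)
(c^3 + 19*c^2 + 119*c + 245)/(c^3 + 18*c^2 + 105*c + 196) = (c + 5)/(c + 4)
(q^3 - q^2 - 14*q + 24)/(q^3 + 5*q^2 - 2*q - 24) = (q - 3)/(q + 3)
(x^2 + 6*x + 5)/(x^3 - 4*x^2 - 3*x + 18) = (x^2 + 6*x + 5)/(x^3 - 4*x^2 - 3*x + 18)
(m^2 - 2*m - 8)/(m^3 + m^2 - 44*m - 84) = (m - 4)/(m^2 - m - 42)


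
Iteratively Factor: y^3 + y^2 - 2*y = (y - 1)*(y^2 + 2*y) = (y - 1)*(y + 2)*(y)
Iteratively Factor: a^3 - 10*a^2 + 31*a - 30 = (a - 3)*(a^2 - 7*a + 10) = (a - 3)*(a - 2)*(a - 5)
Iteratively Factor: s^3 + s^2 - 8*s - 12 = (s + 2)*(s^2 - s - 6) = (s - 3)*(s + 2)*(s + 2)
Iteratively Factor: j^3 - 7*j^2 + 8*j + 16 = (j - 4)*(j^2 - 3*j - 4) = (j - 4)^2*(j + 1)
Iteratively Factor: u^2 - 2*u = (u - 2)*(u)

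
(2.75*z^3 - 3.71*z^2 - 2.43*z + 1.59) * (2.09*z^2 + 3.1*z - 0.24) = 5.7475*z^5 + 0.771100000000001*z^4 - 17.2397*z^3 - 3.3195*z^2 + 5.5122*z - 0.3816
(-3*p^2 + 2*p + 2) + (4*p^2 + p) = p^2 + 3*p + 2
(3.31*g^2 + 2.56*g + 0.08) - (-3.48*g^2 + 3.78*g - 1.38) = 6.79*g^2 - 1.22*g + 1.46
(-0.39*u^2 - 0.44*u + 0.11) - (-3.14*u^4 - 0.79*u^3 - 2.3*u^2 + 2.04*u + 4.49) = 3.14*u^4 + 0.79*u^3 + 1.91*u^2 - 2.48*u - 4.38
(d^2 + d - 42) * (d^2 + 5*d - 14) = d^4 + 6*d^3 - 51*d^2 - 224*d + 588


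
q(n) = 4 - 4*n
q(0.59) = 1.64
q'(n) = -4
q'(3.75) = -4.00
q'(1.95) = -4.00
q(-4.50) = 22.00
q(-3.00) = 16.00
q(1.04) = -0.16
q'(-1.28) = -4.00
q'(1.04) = -4.00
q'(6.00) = -4.00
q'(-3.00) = -4.00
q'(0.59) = -4.00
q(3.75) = -11.00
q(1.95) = -3.80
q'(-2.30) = -4.00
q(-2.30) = 13.20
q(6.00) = -20.00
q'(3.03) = -4.00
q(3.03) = -8.12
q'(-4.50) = -4.00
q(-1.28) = 9.12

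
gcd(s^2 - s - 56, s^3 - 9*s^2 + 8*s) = s - 8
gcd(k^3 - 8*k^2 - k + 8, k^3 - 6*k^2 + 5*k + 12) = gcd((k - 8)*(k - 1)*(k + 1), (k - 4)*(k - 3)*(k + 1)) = k + 1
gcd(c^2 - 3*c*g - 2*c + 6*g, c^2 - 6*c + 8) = c - 2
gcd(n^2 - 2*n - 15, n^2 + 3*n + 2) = 1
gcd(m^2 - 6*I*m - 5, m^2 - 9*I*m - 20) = m - 5*I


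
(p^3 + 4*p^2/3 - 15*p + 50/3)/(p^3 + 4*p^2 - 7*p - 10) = (p - 5/3)/(p + 1)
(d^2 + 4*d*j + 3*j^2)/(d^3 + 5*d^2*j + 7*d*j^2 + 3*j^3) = 1/(d + j)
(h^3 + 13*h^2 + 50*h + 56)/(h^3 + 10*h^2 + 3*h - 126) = (h^2 + 6*h + 8)/(h^2 + 3*h - 18)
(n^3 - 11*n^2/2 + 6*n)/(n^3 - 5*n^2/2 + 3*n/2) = (n - 4)/(n - 1)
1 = 1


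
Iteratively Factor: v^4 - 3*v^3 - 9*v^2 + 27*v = (v)*(v^3 - 3*v^2 - 9*v + 27) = v*(v + 3)*(v^2 - 6*v + 9) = v*(v - 3)*(v + 3)*(v - 3)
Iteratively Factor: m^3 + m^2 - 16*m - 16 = (m - 4)*(m^2 + 5*m + 4) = (m - 4)*(m + 4)*(m + 1)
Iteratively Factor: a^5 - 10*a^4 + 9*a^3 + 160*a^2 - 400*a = (a)*(a^4 - 10*a^3 + 9*a^2 + 160*a - 400) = a*(a - 5)*(a^3 - 5*a^2 - 16*a + 80) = a*(a - 5)^2*(a^2 - 16) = a*(a - 5)^2*(a + 4)*(a - 4)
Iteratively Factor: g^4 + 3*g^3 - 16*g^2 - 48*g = (g)*(g^3 + 3*g^2 - 16*g - 48) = g*(g + 3)*(g^2 - 16) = g*(g - 4)*(g + 3)*(g + 4)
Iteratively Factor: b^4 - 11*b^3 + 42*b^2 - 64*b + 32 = (b - 2)*(b^3 - 9*b^2 + 24*b - 16) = (b - 2)*(b - 1)*(b^2 - 8*b + 16) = (b - 4)*(b - 2)*(b - 1)*(b - 4)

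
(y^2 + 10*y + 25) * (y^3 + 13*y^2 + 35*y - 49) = y^5 + 23*y^4 + 190*y^3 + 626*y^2 + 385*y - 1225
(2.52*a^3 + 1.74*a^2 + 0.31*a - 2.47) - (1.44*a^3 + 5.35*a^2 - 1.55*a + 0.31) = 1.08*a^3 - 3.61*a^2 + 1.86*a - 2.78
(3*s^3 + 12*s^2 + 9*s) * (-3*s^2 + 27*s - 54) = -9*s^5 + 45*s^4 + 135*s^3 - 405*s^2 - 486*s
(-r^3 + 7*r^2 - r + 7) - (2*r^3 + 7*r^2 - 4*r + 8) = -3*r^3 + 3*r - 1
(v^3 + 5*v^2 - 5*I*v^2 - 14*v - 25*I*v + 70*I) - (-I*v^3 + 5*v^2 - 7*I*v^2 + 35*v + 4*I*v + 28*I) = v^3 + I*v^3 + 2*I*v^2 - 49*v - 29*I*v + 42*I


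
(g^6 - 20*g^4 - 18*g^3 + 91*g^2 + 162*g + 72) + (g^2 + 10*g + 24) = g^6 - 20*g^4 - 18*g^3 + 92*g^2 + 172*g + 96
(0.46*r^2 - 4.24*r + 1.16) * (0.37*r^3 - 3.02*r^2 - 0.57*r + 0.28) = 0.1702*r^5 - 2.958*r^4 + 12.9718*r^3 - 0.9576*r^2 - 1.8484*r + 0.3248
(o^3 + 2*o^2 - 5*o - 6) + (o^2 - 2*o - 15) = o^3 + 3*o^2 - 7*o - 21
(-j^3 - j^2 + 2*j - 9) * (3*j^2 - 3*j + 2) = -3*j^5 + 7*j^3 - 35*j^2 + 31*j - 18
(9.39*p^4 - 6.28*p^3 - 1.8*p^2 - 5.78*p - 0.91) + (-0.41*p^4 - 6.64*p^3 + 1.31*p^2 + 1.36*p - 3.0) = 8.98*p^4 - 12.92*p^3 - 0.49*p^2 - 4.42*p - 3.91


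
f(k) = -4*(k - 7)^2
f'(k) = 56 - 8*k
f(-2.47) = -358.72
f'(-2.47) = 75.76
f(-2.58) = -367.11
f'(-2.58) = 76.64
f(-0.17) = -205.64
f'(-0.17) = 57.36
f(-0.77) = -241.49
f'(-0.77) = 62.16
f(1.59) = -117.07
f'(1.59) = 43.28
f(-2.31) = -346.70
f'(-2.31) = 74.48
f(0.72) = -157.75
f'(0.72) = 50.24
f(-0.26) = -210.83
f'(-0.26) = 58.08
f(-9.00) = -1024.00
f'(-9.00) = 128.00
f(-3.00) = -400.00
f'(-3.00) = 80.00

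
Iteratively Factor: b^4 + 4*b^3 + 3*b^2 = (b + 1)*(b^3 + 3*b^2) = b*(b + 1)*(b^2 + 3*b) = b^2*(b + 1)*(b + 3)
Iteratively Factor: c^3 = (c)*(c^2) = c^2*(c)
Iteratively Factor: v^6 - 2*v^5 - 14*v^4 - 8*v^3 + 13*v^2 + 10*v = (v + 2)*(v^5 - 4*v^4 - 6*v^3 + 4*v^2 + 5*v) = (v - 5)*(v + 2)*(v^4 + v^3 - v^2 - v) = (v - 5)*(v + 1)*(v + 2)*(v^3 - v) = (v - 5)*(v + 1)^2*(v + 2)*(v^2 - v) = (v - 5)*(v - 1)*(v + 1)^2*(v + 2)*(v)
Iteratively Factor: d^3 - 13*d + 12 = (d - 3)*(d^2 + 3*d - 4) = (d - 3)*(d - 1)*(d + 4)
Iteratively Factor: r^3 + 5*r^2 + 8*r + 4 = (r + 2)*(r^2 + 3*r + 2) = (r + 1)*(r + 2)*(r + 2)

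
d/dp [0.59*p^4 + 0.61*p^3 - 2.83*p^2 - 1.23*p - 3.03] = 2.36*p^3 + 1.83*p^2 - 5.66*p - 1.23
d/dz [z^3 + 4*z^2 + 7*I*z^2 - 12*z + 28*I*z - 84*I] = 3*z^2 + z*(8 + 14*I) - 12 + 28*I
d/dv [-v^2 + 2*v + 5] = 2 - 2*v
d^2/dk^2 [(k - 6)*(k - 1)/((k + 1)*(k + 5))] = 2*(-13*k^3 + 3*k^2 + 213*k + 421)/(k^6 + 18*k^5 + 123*k^4 + 396*k^3 + 615*k^2 + 450*k + 125)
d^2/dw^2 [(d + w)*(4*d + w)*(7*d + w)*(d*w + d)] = 6*d*(13*d^2 + 12*d*w + 4*d + 2*w^2 + w)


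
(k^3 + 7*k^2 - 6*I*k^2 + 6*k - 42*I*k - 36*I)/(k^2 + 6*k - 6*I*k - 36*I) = k + 1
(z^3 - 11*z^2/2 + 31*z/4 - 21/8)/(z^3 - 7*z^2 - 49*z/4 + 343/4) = (4*z^2 - 8*z + 3)/(2*(2*z^2 - 7*z - 49))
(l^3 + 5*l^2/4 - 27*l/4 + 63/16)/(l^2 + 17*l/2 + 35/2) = (8*l^2 - 18*l + 9)/(8*(l + 5))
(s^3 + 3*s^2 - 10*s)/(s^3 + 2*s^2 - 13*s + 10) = s/(s - 1)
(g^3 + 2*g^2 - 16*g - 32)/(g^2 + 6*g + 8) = g - 4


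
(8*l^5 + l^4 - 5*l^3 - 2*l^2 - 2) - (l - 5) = 8*l^5 + l^4 - 5*l^3 - 2*l^2 - l + 3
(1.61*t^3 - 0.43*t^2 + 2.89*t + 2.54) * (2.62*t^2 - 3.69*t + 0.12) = 4.2182*t^5 - 7.0675*t^4 + 9.3517*t^3 - 4.0609*t^2 - 9.0258*t + 0.3048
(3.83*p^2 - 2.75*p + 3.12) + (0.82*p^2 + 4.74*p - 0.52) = 4.65*p^2 + 1.99*p + 2.6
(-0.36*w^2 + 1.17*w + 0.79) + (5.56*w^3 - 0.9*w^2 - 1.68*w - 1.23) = 5.56*w^3 - 1.26*w^2 - 0.51*w - 0.44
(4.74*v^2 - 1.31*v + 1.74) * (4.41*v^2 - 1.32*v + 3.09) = 20.9034*v^4 - 12.0339*v^3 + 24.0492*v^2 - 6.3447*v + 5.3766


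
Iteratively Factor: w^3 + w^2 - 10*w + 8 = (w - 1)*(w^2 + 2*w - 8) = (w - 1)*(w + 4)*(w - 2)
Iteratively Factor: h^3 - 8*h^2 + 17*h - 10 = (h - 2)*(h^2 - 6*h + 5) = (h - 2)*(h - 1)*(h - 5)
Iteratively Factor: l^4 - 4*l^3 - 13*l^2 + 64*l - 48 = (l + 4)*(l^3 - 8*l^2 + 19*l - 12) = (l - 1)*(l + 4)*(l^2 - 7*l + 12) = (l - 4)*(l - 1)*(l + 4)*(l - 3)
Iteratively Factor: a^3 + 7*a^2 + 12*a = (a + 3)*(a^2 + 4*a) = (a + 3)*(a + 4)*(a)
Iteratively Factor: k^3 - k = (k + 1)*(k^2 - k) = k*(k + 1)*(k - 1)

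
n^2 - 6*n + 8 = (n - 4)*(n - 2)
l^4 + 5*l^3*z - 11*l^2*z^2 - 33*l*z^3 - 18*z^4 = (l - 3*z)*(l + z)^2*(l + 6*z)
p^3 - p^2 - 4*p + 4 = (p - 2)*(p - 1)*(p + 2)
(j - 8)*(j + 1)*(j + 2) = j^3 - 5*j^2 - 22*j - 16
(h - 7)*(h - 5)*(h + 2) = h^3 - 10*h^2 + 11*h + 70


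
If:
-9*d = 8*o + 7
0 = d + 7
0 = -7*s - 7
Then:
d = -7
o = 7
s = -1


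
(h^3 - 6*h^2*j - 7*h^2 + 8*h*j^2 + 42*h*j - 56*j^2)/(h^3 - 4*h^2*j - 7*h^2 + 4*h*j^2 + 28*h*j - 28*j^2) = (h - 4*j)/(h - 2*j)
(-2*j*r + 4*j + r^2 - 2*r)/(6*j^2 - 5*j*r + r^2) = (r - 2)/(-3*j + r)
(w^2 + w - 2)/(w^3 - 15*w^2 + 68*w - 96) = (w^2 + w - 2)/(w^3 - 15*w^2 + 68*w - 96)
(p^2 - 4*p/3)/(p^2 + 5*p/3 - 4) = p/(p + 3)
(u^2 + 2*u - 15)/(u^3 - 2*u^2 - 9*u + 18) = (u + 5)/(u^2 + u - 6)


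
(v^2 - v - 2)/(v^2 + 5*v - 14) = (v + 1)/(v + 7)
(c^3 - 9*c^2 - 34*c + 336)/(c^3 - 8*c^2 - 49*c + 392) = (c + 6)/(c + 7)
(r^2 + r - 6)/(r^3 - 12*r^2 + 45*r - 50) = (r + 3)/(r^2 - 10*r + 25)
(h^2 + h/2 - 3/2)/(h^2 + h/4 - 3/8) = 4*(2*h^2 + h - 3)/(8*h^2 + 2*h - 3)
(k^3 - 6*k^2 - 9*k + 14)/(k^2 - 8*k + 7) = k + 2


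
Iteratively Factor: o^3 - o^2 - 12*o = (o + 3)*(o^2 - 4*o) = (o - 4)*(o + 3)*(o)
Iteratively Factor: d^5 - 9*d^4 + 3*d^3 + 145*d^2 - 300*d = (d - 5)*(d^4 - 4*d^3 - 17*d^2 + 60*d) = (d - 5)*(d - 3)*(d^3 - d^2 - 20*d) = (d - 5)^2*(d - 3)*(d^2 + 4*d) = d*(d - 5)^2*(d - 3)*(d + 4)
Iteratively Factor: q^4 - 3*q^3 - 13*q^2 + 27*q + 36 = (q - 4)*(q^3 + q^2 - 9*q - 9) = (q - 4)*(q + 3)*(q^2 - 2*q - 3) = (q - 4)*(q - 3)*(q + 3)*(q + 1)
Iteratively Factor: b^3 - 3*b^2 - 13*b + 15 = (b - 5)*(b^2 + 2*b - 3) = (b - 5)*(b - 1)*(b + 3)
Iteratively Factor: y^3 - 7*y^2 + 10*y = (y - 5)*(y^2 - 2*y) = y*(y - 5)*(y - 2)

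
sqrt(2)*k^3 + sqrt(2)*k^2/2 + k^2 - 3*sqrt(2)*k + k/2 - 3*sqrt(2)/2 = (k - sqrt(2))*(k + 3*sqrt(2)/2)*(sqrt(2)*k + sqrt(2)/2)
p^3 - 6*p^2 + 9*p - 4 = (p - 4)*(p - 1)^2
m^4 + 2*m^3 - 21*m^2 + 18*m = m*(m - 3)*(m - 1)*(m + 6)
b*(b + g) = b^2 + b*g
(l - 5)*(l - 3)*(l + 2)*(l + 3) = l^4 - 3*l^3 - 19*l^2 + 27*l + 90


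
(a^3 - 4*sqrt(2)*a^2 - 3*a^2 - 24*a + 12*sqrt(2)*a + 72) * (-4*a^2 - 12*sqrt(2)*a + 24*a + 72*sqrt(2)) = -4*a^5 + 4*sqrt(2)*a^4 + 36*a^4 - 36*sqrt(2)*a^3 + 120*a^3 - 1728*a^2 + 360*sqrt(2)*a^2 - 2592*sqrt(2)*a + 3456*a + 5184*sqrt(2)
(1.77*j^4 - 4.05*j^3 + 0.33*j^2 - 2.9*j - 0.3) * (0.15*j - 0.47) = 0.2655*j^5 - 1.4394*j^4 + 1.953*j^3 - 0.5901*j^2 + 1.318*j + 0.141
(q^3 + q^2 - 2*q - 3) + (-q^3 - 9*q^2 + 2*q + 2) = -8*q^2 - 1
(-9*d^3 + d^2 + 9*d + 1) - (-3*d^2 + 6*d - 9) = -9*d^3 + 4*d^2 + 3*d + 10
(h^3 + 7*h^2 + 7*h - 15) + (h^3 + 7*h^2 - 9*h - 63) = 2*h^3 + 14*h^2 - 2*h - 78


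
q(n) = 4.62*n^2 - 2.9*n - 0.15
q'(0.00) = -2.90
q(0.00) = -0.15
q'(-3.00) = -30.62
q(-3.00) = 50.13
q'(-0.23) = -5.03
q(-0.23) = 0.76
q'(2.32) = 18.54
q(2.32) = 17.99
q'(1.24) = 8.56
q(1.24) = 3.36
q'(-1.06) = -12.69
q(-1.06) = 8.12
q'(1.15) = 7.73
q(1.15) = 2.62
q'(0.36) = 0.43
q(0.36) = -0.60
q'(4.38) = 37.57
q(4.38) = 75.78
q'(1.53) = 11.24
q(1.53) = 6.23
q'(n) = 9.24*n - 2.9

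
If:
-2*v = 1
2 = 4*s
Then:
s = 1/2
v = -1/2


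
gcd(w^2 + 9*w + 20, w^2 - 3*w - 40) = w + 5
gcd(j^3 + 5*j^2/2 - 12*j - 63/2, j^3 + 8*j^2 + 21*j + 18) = j^2 + 6*j + 9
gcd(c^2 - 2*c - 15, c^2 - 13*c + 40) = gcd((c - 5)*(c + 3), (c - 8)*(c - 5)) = c - 5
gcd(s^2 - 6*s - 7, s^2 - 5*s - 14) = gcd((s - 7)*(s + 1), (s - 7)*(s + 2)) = s - 7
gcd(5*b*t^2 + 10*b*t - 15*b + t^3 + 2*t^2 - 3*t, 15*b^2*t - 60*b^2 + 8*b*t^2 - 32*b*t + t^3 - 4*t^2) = 5*b + t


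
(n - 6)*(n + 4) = n^2 - 2*n - 24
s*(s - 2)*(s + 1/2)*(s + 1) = s^4 - s^3/2 - 5*s^2/2 - s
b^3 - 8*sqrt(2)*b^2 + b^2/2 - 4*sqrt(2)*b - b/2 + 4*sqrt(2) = (b - 1/2)*(b + 1)*(b - 8*sqrt(2))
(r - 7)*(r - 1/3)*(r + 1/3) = r^3 - 7*r^2 - r/9 + 7/9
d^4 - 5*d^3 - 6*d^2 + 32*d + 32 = (d - 4)^2*(d + 1)*(d + 2)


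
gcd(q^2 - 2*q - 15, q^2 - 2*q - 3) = 1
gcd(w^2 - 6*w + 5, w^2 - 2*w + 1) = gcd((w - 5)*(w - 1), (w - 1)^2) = w - 1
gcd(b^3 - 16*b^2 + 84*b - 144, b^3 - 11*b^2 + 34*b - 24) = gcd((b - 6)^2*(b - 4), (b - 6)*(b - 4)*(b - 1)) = b^2 - 10*b + 24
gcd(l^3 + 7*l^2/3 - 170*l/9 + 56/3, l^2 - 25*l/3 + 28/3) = l - 4/3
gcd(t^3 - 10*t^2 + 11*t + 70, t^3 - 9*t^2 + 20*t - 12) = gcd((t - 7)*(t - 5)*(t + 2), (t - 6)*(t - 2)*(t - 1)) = 1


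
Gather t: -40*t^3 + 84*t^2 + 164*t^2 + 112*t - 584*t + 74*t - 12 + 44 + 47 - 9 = -40*t^3 + 248*t^2 - 398*t + 70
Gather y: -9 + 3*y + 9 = 3*y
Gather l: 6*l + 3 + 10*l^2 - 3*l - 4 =10*l^2 + 3*l - 1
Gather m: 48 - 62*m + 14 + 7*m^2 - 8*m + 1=7*m^2 - 70*m + 63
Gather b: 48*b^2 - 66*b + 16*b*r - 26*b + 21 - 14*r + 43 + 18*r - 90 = 48*b^2 + b*(16*r - 92) + 4*r - 26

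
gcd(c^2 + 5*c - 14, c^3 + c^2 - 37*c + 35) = c + 7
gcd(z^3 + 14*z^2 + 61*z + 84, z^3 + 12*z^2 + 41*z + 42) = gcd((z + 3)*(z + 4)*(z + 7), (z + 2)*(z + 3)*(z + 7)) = z^2 + 10*z + 21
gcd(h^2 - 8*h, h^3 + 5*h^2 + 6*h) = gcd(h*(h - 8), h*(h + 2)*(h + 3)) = h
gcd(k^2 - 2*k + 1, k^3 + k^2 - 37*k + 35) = k - 1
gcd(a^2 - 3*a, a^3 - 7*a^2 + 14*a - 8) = 1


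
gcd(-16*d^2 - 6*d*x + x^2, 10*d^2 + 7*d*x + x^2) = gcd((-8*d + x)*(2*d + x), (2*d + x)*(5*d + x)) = 2*d + x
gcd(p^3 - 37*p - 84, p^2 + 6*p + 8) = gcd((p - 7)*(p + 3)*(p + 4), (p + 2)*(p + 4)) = p + 4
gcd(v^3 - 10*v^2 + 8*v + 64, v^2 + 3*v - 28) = v - 4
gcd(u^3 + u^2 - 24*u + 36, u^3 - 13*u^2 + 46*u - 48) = u^2 - 5*u + 6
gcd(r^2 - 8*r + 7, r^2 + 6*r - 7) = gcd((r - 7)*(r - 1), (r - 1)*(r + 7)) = r - 1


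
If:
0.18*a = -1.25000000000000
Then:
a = -6.94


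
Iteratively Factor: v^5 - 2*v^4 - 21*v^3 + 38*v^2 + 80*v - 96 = (v + 4)*(v^4 - 6*v^3 + 3*v^2 + 26*v - 24) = (v - 3)*(v + 4)*(v^3 - 3*v^2 - 6*v + 8) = (v - 3)*(v - 1)*(v + 4)*(v^2 - 2*v - 8) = (v - 3)*(v - 1)*(v + 2)*(v + 4)*(v - 4)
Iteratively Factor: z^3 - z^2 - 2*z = (z - 2)*(z^2 + z) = (z - 2)*(z + 1)*(z)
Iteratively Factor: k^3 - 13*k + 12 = (k - 1)*(k^2 + k - 12) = (k - 3)*(k - 1)*(k + 4)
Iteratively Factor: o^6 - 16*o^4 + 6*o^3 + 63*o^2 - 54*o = (o - 2)*(o^5 + 2*o^4 - 12*o^3 - 18*o^2 + 27*o) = (o - 2)*(o - 1)*(o^4 + 3*o^3 - 9*o^2 - 27*o) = o*(o - 2)*(o - 1)*(o^3 + 3*o^2 - 9*o - 27) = o*(o - 2)*(o - 1)*(o + 3)*(o^2 - 9) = o*(o - 3)*(o - 2)*(o - 1)*(o + 3)*(o + 3)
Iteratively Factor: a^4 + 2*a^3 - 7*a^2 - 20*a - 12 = (a + 1)*(a^3 + a^2 - 8*a - 12) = (a + 1)*(a + 2)*(a^2 - a - 6) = (a + 1)*(a + 2)^2*(a - 3)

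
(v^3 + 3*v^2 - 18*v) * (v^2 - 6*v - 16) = v^5 - 3*v^4 - 52*v^3 + 60*v^2 + 288*v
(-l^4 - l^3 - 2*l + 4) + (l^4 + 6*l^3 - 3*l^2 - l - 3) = 5*l^3 - 3*l^2 - 3*l + 1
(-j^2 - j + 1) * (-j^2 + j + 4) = j^4 - 6*j^2 - 3*j + 4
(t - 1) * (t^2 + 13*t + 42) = t^3 + 12*t^2 + 29*t - 42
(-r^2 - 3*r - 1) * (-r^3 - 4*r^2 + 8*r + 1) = r^5 + 7*r^4 + 5*r^3 - 21*r^2 - 11*r - 1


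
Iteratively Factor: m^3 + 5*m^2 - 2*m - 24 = (m - 2)*(m^2 + 7*m + 12) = (m - 2)*(m + 3)*(m + 4)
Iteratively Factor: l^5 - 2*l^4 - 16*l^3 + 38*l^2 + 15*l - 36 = (l + 4)*(l^4 - 6*l^3 + 8*l^2 + 6*l - 9) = (l + 1)*(l + 4)*(l^3 - 7*l^2 + 15*l - 9) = (l - 3)*(l + 1)*(l + 4)*(l^2 - 4*l + 3) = (l - 3)*(l - 1)*(l + 1)*(l + 4)*(l - 3)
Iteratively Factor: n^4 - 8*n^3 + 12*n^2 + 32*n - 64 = (n + 2)*(n^3 - 10*n^2 + 32*n - 32) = (n - 4)*(n + 2)*(n^2 - 6*n + 8) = (n - 4)^2*(n + 2)*(n - 2)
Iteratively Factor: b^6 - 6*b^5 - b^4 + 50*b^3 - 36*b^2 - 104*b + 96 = (b + 2)*(b^5 - 8*b^4 + 15*b^3 + 20*b^2 - 76*b + 48) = (b - 2)*(b + 2)*(b^4 - 6*b^3 + 3*b^2 + 26*b - 24) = (b - 4)*(b - 2)*(b + 2)*(b^3 - 2*b^2 - 5*b + 6) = (b - 4)*(b - 3)*(b - 2)*(b + 2)*(b^2 + b - 2) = (b - 4)*(b - 3)*(b - 2)*(b + 2)^2*(b - 1)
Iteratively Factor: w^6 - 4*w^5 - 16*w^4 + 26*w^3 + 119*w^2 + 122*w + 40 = (w + 1)*(w^5 - 5*w^4 - 11*w^3 + 37*w^2 + 82*w + 40) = (w + 1)*(w + 2)*(w^4 - 7*w^3 + 3*w^2 + 31*w + 20) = (w - 5)*(w + 1)*(w + 2)*(w^3 - 2*w^2 - 7*w - 4) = (w - 5)*(w + 1)^2*(w + 2)*(w^2 - 3*w - 4) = (w - 5)*(w - 4)*(w + 1)^2*(w + 2)*(w + 1)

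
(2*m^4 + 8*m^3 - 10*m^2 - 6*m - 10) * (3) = 6*m^4 + 24*m^3 - 30*m^2 - 18*m - 30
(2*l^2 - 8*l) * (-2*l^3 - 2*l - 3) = -4*l^5 + 16*l^4 - 4*l^3 + 10*l^2 + 24*l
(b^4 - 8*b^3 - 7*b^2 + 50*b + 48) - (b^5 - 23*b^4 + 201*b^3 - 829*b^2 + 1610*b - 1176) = -b^5 + 24*b^4 - 209*b^3 + 822*b^2 - 1560*b + 1224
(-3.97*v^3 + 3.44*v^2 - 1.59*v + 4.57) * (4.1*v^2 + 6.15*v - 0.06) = -16.277*v^5 - 10.3115*v^4 + 14.8752*v^3 + 8.7521*v^2 + 28.2009*v - 0.2742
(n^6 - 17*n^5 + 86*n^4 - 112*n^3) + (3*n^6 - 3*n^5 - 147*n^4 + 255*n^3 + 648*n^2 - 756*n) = 4*n^6 - 20*n^5 - 61*n^4 + 143*n^3 + 648*n^2 - 756*n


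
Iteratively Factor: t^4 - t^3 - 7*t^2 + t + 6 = (t - 3)*(t^3 + 2*t^2 - t - 2) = (t - 3)*(t + 1)*(t^2 + t - 2) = (t - 3)*(t - 1)*(t + 1)*(t + 2)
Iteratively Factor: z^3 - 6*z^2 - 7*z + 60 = (z - 5)*(z^2 - z - 12) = (z - 5)*(z + 3)*(z - 4)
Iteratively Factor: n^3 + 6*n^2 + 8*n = (n + 2)*(n^2 + 4*n) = n*(n + 2)*(n + 4)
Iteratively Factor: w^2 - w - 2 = (w - 2)*(w + 1)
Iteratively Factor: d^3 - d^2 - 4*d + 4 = (d + 2)*(d^2 - 3*d + 2) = (d - 1)*(d + 2)*(d - 2)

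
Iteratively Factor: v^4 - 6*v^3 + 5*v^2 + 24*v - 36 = (v - 3)*(v^3 - 3*v^2 - 4*v + 12) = (v - 3)*(v + 2)*(v^2 - 5*v + 6) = (v - 3)*(v - 2)*(v + 2)*(v - 3)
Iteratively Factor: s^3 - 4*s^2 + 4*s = (s - 2)*(s^2 - 2*s) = (s - 2)^2*(s)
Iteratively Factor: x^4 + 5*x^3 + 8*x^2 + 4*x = (x)*(x^3 + 5*x^2 + 8*x + 4) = x*(x + 2)*(x^2 + 3*x + 2) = x*(x + 2)^2*(x + 1)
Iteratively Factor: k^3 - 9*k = (k - 3)*(k^2 + 3*k) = (k - 3)*(k + 3)*(k)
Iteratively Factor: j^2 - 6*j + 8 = (j - 2)*(j - 4)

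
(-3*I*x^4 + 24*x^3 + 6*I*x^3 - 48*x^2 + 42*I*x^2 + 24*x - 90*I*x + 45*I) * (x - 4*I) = -3*I*x^5 + 12*x^4 + 6*I*x^4 - 24*x^3 - 54*I*x^3 + 192*x^2 + 102*I*x^2 - 360*x - 51*I*x + 180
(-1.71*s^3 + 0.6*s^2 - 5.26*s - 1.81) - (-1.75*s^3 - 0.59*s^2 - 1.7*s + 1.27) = 0.04*s^3 + 1.19*s^2 - 3.56*s - 3.08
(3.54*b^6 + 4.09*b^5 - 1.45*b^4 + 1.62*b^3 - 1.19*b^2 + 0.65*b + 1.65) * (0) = 0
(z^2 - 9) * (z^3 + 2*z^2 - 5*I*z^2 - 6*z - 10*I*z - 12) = z^5 + 2*z^4 - 5*I*z^4 - 15*z^3 - 10*I*z^3 - 30*z^2 + 45*I*z^2 + 54*z + 90*I*z + 108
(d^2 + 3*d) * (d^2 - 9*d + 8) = d^4 - 6*d^3 - 19*d^2 + 24*d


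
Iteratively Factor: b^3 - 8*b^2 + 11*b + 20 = (b - 5)*(b^2 - 3*b - 4) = (b - 5)*(b - 4)*(b + 1)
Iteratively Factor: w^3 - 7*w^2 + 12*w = (w - 3)*(w^2 - 4*w) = (w - 4)*(w - 3)*(w)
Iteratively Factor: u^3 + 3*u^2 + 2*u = (u + 2)*(u^2 + u) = u*(u + 2)*(u + 1)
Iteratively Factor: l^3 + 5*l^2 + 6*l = (l + 2)*(l^2 + 3*l) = (l + 2)*(l + 3)*(l)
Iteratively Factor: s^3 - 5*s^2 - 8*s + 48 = (s - 4)*(s^2 - s - 12) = (s - 4)*(s + 3)*(s - 4)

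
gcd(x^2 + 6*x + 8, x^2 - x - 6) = x + 2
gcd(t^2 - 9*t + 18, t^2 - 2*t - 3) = t - 3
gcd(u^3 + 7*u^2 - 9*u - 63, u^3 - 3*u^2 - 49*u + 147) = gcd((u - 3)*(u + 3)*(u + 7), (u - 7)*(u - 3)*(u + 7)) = u^2 + 4*u - 21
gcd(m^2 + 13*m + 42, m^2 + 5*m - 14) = m + 7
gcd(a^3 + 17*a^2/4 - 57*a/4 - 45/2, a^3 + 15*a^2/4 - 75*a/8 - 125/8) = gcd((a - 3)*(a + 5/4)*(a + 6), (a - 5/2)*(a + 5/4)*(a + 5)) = a + 5/4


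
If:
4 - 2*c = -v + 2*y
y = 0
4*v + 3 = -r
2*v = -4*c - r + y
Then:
No Solution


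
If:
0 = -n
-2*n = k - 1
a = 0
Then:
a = 0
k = 1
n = 0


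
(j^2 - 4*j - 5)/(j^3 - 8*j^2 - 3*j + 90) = (j + 1)/(j^2 - 3*j - 18)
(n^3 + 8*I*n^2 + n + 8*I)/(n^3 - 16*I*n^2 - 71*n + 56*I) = (n^2 + 9*I*n - 8)/(n^2 - 15*I*n - 56)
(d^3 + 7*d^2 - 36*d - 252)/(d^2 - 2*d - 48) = (d^2 + d - 42)/(d - 8)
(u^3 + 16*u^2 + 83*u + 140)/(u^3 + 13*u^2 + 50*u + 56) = (u + 5)/(u + 2)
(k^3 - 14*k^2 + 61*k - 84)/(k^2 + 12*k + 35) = (k^3 - 14*k^2 + 61*k - 84)/(k^2 + 12*k + 35)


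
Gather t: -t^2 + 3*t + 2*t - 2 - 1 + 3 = -t^2 + 5*t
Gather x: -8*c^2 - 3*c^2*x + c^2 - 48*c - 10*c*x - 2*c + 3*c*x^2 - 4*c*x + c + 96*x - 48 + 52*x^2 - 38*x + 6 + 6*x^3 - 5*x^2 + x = -7*c^2 - 49*c + 6*x^3 + x^2*(3*c + 47) + x*(-3*c^2 - 14*c + 59) - 42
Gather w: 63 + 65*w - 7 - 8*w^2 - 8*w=-8*w^2 + 57*w + 56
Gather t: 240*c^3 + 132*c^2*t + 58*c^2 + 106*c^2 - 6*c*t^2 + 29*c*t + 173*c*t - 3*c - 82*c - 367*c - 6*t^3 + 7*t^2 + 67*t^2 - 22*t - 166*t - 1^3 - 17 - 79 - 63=240*c^3 + 164*c^2 - 452*c - 6*t^3 + t^2*(74 - 6*c) + t*(132*c^2 + 202*c - 188) - 160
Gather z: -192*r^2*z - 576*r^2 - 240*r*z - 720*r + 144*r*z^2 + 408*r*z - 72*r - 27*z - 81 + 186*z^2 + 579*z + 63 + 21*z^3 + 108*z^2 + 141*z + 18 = -576*r^2 - 792*r + 21*z^3 + z^2*(144*r + 294) + z*(-192*r^2 + 168*r + 693)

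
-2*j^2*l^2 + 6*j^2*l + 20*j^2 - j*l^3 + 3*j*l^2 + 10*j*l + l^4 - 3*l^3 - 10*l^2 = (-2*j + l)*(j + l)*(l - 5)*(l + 2)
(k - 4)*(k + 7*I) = k^2 - 4*k + 7*I*k - 28*I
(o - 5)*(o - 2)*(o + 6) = o^3 - o^2 - 32*o + 60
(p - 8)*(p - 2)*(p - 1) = p^3 - 11*p^2 + 26*p - 16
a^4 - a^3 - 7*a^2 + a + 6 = (a - 3)*(a - 1)*(a + 1)*(a + 2)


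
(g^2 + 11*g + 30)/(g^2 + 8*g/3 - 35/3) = 3*(g + 6)/(3*g - 7)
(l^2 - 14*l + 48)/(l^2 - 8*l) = (l - 6)/l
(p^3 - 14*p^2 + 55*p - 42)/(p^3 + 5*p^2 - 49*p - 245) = (p^2 - 7*p + 6)/(p^2 + 12*p + 35)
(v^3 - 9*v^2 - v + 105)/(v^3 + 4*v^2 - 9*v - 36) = (v^2 - 12*v + 35)/(v^2 + v - 12)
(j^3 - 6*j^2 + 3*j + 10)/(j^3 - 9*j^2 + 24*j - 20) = (j + 1)/(j - 2)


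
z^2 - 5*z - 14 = (z - 7)*(z + 2)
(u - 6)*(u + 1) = u^2 - 5*u - 6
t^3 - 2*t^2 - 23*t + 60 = (t - 4)*(t - 3)*(t + 5)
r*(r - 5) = r^2 - 5*r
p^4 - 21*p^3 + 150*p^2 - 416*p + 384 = (p - 8)^2*(p - 3)*(p - 2)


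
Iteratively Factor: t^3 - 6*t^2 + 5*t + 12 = (t - 4)*(t^2 - 2*t - 3) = (t - 4)*(t - 3)*(t + 1)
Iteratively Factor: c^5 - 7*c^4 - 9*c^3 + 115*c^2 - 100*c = (c + 4)*(c^4 - 11*c^3 + 35*c^2 - 25*c) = c*(c + 4)*(c^3 - 11*c^2 + 35*c - 25) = c*(c - 1)*(c + 4)*(c^2 - 10*c + 25) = c*(c - 5)*(c - 1)*(c + 4)*(c - 5)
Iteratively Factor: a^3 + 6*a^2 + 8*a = (a)*(a^2 + 6*a + 8) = a*(a + 4)*(a + 2)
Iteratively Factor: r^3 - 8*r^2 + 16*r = (r)*(r^2 - 8*r + 16) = r*(r - 4)*(r - 4)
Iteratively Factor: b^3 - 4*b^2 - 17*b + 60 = (b - 5)*(b^2 + b - 12) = (b - 5)*(b + 4)*(b - 3)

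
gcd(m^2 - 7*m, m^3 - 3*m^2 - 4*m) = m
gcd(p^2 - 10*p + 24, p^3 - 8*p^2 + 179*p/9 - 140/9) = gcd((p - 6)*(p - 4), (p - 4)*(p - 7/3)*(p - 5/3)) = p - 4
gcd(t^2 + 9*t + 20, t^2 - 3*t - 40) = t + 5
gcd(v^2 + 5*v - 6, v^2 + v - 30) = v + 6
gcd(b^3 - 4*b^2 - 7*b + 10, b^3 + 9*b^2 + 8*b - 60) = 1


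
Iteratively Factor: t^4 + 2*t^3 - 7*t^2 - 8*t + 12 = (t - 1)*(t^3 + 3*t^2 - 4*t - 12) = (t - 1)*(t + 2)*(t^2 + t - 6) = (t - 2)*(t - 1)*(t + 2)*(t + 3)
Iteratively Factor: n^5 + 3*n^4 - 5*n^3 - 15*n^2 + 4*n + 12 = (n + 1)*(n^4 + 2*n^3 - 7*n^2 - 8*n + 12) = (n + 1)*(n + 3)*(n^3 - n^2 - 4*n + 4) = (n + 1)*(n + 2)*(n + 3)*(n^2 - 3*n + 2) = (n - 2)*(n + 1)*(n + 2)*(n + 3)*(n - 1)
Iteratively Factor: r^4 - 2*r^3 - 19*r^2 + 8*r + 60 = (r - 2)*(r^3 - 19*r - 30) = (r - 2)*(r + 3)*(r^2 - 3*r - 10) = (r - 2)*(r + 2)*(r + 3)*(r - 5)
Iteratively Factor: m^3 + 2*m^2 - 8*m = (m - 2)*(m^2 + 4*m) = m*(m - 2)*(m + 4)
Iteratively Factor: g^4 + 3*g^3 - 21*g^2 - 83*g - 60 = (g - 5)*(g^3 + 8*g^2 + 19*g + 12) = (g - 5)*(g + 1)*(g^2 + 7*g + 12) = (g - 5)*(g + 1)*(g + 4)*(g + 3)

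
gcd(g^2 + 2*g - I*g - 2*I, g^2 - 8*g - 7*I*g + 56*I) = 1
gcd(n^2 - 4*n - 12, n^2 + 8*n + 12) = n + 2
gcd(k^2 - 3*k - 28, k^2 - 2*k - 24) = k + 4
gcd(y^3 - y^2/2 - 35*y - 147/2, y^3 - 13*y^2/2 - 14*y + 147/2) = y^2 - 7*y/2 - 49/2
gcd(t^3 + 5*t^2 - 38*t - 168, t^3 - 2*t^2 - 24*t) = t^2 - 2*t - 24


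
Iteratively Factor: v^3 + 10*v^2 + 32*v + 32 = (v + 4)*(v^2 + 6*v + 8) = (v + 4)^2*(v + 2)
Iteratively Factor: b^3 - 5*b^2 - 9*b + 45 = (b + 3)*(b^2 - 8*b + 15) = (b - 3)*(b + 3)*(b - 5)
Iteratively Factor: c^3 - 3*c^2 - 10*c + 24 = (c - 4)*(c^2 + c - 6) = (c - 4)*(c + 3)*(c - 2)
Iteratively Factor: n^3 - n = (n - 1)*(n^2 + n) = (n - 1)*(n + 1)*(n)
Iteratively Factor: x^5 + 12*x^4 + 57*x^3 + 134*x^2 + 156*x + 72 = (x + 3)*(x^4 + 9*x^3 + 30*x^2 + 44*x + 24) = (x + 2)*(x + 3)*(x^3 + 7*x^2 + 16*x + 12) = (x + 2)*(x + 3)^2*(x^2 + 4*x + 4) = (x + 2)^2*(x + 3)^2*(x + 2)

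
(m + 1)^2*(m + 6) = m^3 + 8*m^2 + 13*m + 6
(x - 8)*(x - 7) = x^2 - 15*x + 56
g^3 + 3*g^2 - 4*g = g*(g - 1)*(g + 4)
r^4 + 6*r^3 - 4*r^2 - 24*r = r*(r - 2)*(r + 2)*(r + 6)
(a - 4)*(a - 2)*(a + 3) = a^3 - 3*a^2 - 10*a + 24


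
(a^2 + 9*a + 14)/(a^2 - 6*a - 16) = (a + 7)/(a - 8)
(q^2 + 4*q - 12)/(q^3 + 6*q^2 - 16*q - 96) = (q - 2)/(q^2 - 16)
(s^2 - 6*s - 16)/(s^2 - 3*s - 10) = (s - 8)/(s - 5)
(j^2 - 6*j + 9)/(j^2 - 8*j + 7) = (j^2 - 6*j + 9)/(j^2 - 8*j + 7)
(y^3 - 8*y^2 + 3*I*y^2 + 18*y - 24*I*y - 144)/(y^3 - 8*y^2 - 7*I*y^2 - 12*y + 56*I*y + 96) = (y + 6*I)/(y - 4*I)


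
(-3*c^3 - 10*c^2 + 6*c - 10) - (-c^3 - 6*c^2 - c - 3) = -2*c^3 - 4*c^2 + 7*c - 7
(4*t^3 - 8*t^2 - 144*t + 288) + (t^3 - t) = 5*t^3 - 8*t^2 - 145*t + 288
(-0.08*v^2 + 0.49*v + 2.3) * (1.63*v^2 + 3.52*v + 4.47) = -0.1304*v^4 + 0.5171*v^3 + 5.1162*v^2 + 10.2863*v + 10.281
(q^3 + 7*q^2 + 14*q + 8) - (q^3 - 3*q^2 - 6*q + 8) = 10*q^2 + 20*q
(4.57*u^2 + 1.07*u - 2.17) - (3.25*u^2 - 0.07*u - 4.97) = 1.32*u^2 + 1.14*u + 2.8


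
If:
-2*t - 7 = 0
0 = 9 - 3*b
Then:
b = 3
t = -7/2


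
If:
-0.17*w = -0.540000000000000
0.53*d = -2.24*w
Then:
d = -13.43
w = 3.18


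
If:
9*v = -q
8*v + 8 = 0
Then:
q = 9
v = -1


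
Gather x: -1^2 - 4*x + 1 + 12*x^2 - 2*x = 12*x^2 - 6*x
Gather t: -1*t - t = -2*t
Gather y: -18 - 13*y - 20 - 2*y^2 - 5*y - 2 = -2*y^2 - 18*y - 40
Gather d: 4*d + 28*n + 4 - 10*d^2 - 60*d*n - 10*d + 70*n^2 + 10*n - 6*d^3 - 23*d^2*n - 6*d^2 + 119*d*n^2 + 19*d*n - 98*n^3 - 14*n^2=-6*d^3 + d^2*(-23*n - 16) + d*(119*n^2 - 41*n - 6) - 98*n^3 + 56*n^2 + 38*n + 4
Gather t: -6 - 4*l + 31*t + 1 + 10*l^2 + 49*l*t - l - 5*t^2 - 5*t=10*l^2 - 5*l - 5*t^2 + t*(49*l + 26) - 5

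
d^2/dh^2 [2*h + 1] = 0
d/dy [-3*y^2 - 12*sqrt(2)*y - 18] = -6*y - 12*sqrt(2)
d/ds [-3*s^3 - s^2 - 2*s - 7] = -9*s^2 - 2*s - 2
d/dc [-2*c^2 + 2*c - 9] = 2 - 4*c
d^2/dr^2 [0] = 0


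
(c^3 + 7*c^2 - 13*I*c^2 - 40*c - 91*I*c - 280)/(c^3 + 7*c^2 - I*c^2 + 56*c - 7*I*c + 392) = (c - 5*I)/(c + 7*I)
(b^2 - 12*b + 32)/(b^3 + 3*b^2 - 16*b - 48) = (b - 8)/(b^2 + 7*b + 12)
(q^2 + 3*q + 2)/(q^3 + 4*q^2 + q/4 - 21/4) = 4*(q^2 + 3*q + 2)/(4*q^3 + 16*q^2 + q - 21)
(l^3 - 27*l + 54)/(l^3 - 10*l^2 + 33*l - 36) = (l + 6)/(l - 4)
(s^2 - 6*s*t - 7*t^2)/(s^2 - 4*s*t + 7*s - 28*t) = (s^2 - 6*s*t - 7*t^2)/(s^2 - 4*s*t + 7*s - 28*t)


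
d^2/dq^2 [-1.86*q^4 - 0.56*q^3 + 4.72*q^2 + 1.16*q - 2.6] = -22.32*q^2 - 3.36*q + 9.44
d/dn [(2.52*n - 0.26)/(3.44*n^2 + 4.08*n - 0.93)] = (-8.6688*n^2 + 1.7888*n - 1.2828)/(11.8336*n^4 + 28.0704*n^3 + 10.248*n^2 - 7.5888*n + 0.8649)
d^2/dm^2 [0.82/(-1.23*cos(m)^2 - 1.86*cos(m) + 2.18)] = (4.962312*(1 - cos(m)^2)^2 + 5.627988*cos(m)^3 + 14.11302*cos(m)^2 - 7.93104*cos(m) - 15.033552)/(1.23*cos(m)^2 + 1.86*cos(m) - 2.18)^3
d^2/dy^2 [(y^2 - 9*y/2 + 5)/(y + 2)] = 36/(y^3 + 6*y^2 + 12*y + 8)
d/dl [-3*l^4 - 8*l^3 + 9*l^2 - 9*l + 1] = -12*l^3 - 24*l^2 + 18*l - 9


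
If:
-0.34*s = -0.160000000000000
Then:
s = 0.47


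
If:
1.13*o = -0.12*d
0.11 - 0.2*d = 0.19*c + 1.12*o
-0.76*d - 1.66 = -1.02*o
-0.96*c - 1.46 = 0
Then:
No Solution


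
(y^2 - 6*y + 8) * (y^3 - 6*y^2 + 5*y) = y^5 - 12*y^4 + 49*y^3 - 78*y^2 + 40*y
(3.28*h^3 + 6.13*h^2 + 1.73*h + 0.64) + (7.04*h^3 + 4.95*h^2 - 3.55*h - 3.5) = 10.32*h^3 + 11.08*h^2 - 1.82*h - 2.86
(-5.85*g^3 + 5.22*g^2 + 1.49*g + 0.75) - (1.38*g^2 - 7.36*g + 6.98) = -5.85*g^3 + 3.84*g^2 + 8.85*g - 6.23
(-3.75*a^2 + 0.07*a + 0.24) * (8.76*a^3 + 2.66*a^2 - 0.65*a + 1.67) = -32.85*a^5 - 9.3618*a^4 + 4.7261*a^3 - 5.6696*a^2 - 0.0391*a + 0.4008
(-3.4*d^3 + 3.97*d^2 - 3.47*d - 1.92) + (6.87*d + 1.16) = -3.4*d^3 + 3.97*d^2 + 3.4*d - 0.76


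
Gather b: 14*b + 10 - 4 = 14*b + 6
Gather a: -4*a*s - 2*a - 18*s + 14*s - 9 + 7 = a*(-4*s - 2) - 4*s - 2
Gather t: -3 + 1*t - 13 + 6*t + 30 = 7*t + 14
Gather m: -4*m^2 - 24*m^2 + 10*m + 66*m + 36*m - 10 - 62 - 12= -28*m^2 + 112*m - 84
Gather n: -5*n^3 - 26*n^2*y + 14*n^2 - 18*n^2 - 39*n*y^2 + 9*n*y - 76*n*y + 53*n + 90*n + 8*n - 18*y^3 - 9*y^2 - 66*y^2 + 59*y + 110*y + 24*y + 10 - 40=-5*n^3 + n^2*(-26*y - 4) + n*(-39*y^2 - 67*y + 151) - 18*y^3 - 75*y^2 + 193*y - 30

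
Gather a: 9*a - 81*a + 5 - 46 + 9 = -72*a - 32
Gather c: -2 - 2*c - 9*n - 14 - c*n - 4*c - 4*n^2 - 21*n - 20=c*(-n - 6) - 4*n^2 - 30*n - 36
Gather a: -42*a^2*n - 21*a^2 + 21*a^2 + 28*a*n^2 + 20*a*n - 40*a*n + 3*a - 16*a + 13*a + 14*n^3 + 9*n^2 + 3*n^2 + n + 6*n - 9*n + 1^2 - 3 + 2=-42*a^2*n + a*(28*n^2 - 20*n) + 14*n^3 + 12*n^2 - 2*n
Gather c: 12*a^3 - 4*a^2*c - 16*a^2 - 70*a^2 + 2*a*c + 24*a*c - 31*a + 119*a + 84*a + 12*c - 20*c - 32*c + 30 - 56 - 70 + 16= 12*a^3 - 86*a^2 + 172*a + c*(-4*a^2 + 26*a - 40) - 80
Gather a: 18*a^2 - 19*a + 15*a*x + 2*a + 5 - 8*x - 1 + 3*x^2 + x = 18*a^2 + a*(15*x - 17) + 3*x^2 - 7*x + 4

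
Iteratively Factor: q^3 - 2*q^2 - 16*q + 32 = (q - 4)*(q^2 + 2*q - 8) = (q - 4)*(q + 4)*(q - 2)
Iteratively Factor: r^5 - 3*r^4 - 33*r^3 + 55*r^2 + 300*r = (r + 3)*(r^4 - 6*r^3 - 15*r^2 + 100*r) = (r - 5)*(r + 3)*(r^3 - r^2 - 20*r) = (r - 5)^2*(r + 3)*(r^2 + 4*r) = (r - 5)^2*(r + 3)*(r + 4)*(r)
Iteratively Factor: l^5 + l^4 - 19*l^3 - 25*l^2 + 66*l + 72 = (l - 4)*(l^4 + 5*l^3 + l^2 - 21*l - 18) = (l - 4)*(l - 2)*(l^3 + 7*l^2 + 15*l + 9) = (l - 4)*(l - 2)*(l + 3)*(l^2 + 4*l + 3) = (l - 4)*(l - 2)*(l + 1)*(l + 3)*(l + 3)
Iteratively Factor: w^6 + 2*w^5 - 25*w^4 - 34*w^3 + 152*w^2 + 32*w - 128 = (w + 4)*(w^5 - 2*w^4 - 17*w^3 + 34*w^2 + 16*w - 32) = (w + 4)^2*(w^4 - 6*w^3 + 7*w^2 + 6*w - 8) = (w - 2)*(w + 4)^2*(w^3 - 4*w^2 - w + 4) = (w - 2)*(w + 1)*(w + 4)^2*(w^2 - 5*w + 4) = (w - 4)*(w - 2)*(w + 1)*(w + 4)^2*(w - 1)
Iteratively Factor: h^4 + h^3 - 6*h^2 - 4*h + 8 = (h - 1)*(h^3 + 2*h^2 - 4*h - 8) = (h - 1)*(h + 2)*(h^2 - 4) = (h - 1)*(h + 2)^2*(h - 2)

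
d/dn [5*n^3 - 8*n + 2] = 15*n^2 - 8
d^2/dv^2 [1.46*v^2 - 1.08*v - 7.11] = 2.92000000000000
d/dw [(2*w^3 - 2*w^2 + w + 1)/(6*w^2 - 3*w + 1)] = 2*(6*w^4 - 6*w^3 + 3*w^2 - 8*w + 2)/(36*w^4 - 36*w^3 + 21*w^2 - 6*w + 1)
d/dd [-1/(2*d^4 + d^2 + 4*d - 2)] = 2*(4*d^3 + d + 2)/(2*d^4 + d^2 + 4*d - 2)^2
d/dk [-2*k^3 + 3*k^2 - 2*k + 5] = -6*k^2 + 6*k - 2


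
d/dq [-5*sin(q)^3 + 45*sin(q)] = 15*(cos(q)^2 + 2)*cos(q)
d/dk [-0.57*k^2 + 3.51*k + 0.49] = 3.51 - 1.14*k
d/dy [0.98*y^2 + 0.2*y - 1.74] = 1.96*y + 0.2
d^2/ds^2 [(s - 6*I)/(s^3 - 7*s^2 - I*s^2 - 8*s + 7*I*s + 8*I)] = 2*((s - 6*I)*(-3*s^2 + 14*s + 2*I*s + 8 - 7*I)^2 + (-3*s^2 + 14*s + 2*I*s + (s - 6*I)*(-3*s + 7 + I) + 8 - 7*I)*(s^3 - 7*s^2 - I*s^2 - 8*s + 7*I*s + 8*I))/(s^3 - 7*s^2 - I*s^2 - 8*s + 7*I*s + 8*I)^3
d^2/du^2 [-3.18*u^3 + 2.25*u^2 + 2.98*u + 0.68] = 4.5 - 19.08*u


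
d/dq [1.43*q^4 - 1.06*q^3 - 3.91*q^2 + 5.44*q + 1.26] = 5.72*q^3 - 3.18*q^2 - 7.82*q + 5.44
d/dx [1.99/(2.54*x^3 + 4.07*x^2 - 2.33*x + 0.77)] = (-15.1638*x^2 - 16.1986*x + 4.6367)/(2.54*x^3 + 4.07*x^2 - 2.33*x + 0.77)^2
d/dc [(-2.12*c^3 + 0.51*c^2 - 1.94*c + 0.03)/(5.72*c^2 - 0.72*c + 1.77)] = (-12.1264*c^4 + 3.0528*c^3 - 0.5276*c^2 + 1.4622*c - 3.4122)/(32.7184*c^4 - 8.2368*c^3 + 20.7672*c^2 - 2.5488*c + 3.1329)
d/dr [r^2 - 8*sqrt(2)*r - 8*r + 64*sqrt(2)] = 2*r - 8*sqrt(2) - 8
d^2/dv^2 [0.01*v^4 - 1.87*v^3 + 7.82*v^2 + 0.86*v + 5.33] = 0.12*v^2 - 11.22*v + 15.64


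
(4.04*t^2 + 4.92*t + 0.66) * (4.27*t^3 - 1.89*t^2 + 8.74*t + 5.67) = 17.2508*t^5 + 13.3728*t^4 + 28.829*t^3 + 64.6602*t^2 + 33.6648*t + 3.7422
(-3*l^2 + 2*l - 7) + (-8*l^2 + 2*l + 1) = -11*l^2 + 4*l - 6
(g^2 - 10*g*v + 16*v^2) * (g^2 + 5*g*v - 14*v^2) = g^4 - 5*g^3*v - 48*g^2*v^2 + 220*g*v^3 - 224*v^4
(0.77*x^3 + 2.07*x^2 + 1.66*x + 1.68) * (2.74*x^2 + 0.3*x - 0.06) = 2.1098*x^5 + 5.9028*x^4 + 5.1232*x^3 + 4.977*x^2 + 0.4044*x - 0.1008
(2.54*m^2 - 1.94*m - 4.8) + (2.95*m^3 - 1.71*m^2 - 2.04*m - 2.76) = 2.95*m^3 + 0.83*m^2 - 3.98*m - 7.56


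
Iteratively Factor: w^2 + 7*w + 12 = (w + 3)*(w + 4)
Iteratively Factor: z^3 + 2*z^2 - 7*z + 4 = (z + 4)*(z^2 - 2*z + 1) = (z - 1)*(z + 4)*(z - 1)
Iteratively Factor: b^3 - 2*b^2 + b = (b - 1)*(b^2 - b) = b*(b - 1)*(b - 1)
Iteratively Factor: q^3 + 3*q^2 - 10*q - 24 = (q - 3)*(q^2 + 6*q + 8) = (q - 3)*(q + 4)*(q + 2)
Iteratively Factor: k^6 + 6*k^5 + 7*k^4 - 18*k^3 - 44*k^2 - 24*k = (k)*(k^5 + 6*k^4 + 7*k^3 - 18*k^2 - 44*k - 24) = k*(k + 3)*(k^4 + 3*k^3 - 2*k^2 - 12*k - 8) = k*(k + 2)*(k + 3)*(k^3 + k^2 - 4*k - 4) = k*(k + 2)^2*(k + 3)*(k^2 - k - 2) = k*(k + 1)*(k + 2)^2*(k + 3)*(k - 2)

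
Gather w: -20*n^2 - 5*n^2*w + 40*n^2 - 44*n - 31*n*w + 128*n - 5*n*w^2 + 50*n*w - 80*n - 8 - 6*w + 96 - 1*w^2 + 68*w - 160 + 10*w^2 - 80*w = 20*n^2 + 4*n + w^2*(9 - 5*n) + w*(-5*n^2 + 19*n - 18) - 72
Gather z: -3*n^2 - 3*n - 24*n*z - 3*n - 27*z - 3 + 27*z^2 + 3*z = -3*n^2 - 6*n + 27*z^2 + z*(-24*n - 24) - 3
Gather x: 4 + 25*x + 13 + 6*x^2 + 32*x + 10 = 6*x^2 + 57*x + 27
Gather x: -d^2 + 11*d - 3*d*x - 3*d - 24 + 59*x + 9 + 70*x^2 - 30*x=-d^2 + 8*d + 70*x^2 + x*(29 - 3*d) - 15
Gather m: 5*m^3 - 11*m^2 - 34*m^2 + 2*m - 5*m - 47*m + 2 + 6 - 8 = 5*m^3 - 45*m^2 - 50*m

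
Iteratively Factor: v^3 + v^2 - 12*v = (v)*(v^2 + v - 12) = v*(v + 4)*(v - 3)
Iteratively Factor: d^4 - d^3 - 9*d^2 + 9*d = (d - 1)*(d^3 - 9*d) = (d - 3)*(d - 1)*(d^2 + 3*d) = d*(d - 3)*(d - 1)*(d + 3)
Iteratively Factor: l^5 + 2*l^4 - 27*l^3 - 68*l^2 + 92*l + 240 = (l + 2)*(l^4 - 27*l^2 - 14*l + 120) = (l + 2)*(l + 3)*(l^3 - 3*l^2 - 18*l + 40) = (l + 2)*(l + 3)*(l + 4)*(l^2 - 7*l + 10) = (l - 2)*(l + 2)*(l + 3)*(l + 4)*(l - 5)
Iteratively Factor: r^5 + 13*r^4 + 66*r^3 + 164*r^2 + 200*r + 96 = (r + 4)*(r^4 + 9*r^3 + 30*r^2 + 44*r + 24) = (r + 2)*(r + 4)*(r^3 + 7*r^2 + 16*r + 12) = (r + 2)*(r + 3)*(r + 4)*(r^2 + 4*r + 4) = (r + 2)^2*(r + 3)*(r + 4)*(r + 2)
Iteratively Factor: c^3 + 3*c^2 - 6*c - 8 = (c + 1)*(c^2 + 2*c - 8) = (c + 1)*(c + 4)*(c - 2)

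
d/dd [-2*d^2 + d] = 1 - 4*d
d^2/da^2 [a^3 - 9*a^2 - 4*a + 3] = 6*a - 18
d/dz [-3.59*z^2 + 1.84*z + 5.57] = 1.84 - 7.18*z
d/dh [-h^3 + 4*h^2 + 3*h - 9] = -3*h^2 + 8*h + 3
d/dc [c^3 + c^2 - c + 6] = 3*c^2 + 2*c - 1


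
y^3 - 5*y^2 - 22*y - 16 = (y - 8)*(y + 1)*(y + 2)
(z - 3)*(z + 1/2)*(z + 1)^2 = z^4 - z^3/2 - 11*z^2/2 - 11*z/2 - 3/2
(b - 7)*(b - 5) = b^2 - 12*b + 35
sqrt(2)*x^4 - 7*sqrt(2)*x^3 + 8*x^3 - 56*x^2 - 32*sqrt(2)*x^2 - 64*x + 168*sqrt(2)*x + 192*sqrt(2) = (x - 8)*(x - 2*sqrt(2))*(x + 6*sqrt(2))*(sqrt(2)*x + sqrt(2))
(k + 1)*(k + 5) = k^2 + 6*k + 5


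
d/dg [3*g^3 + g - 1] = 9*g^2 + 1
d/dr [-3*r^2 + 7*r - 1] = 7 - 6*r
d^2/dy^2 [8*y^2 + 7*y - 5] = 16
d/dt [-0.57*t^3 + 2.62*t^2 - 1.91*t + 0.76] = -1.71*t^2 + 5.24*t - 1.91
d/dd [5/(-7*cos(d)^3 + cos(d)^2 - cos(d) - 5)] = 5*(-21*cos(d)^2 + 2*cos(d) - 1)*sin(d)/(7*cos(d)^3 - cos(d)^2 + cos(d) + 5)^2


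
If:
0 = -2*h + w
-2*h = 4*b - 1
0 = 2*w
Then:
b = 1/4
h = 0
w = 0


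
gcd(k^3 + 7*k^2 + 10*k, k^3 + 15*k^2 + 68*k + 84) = k + 2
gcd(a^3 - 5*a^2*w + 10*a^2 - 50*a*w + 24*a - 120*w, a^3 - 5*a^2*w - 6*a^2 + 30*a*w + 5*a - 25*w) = -a + 5*w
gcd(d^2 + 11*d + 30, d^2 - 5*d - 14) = 1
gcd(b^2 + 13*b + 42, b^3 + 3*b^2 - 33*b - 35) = b + 7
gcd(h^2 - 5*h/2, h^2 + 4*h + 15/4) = 1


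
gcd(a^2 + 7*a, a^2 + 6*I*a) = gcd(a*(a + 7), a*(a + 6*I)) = a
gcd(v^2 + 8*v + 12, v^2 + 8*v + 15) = 1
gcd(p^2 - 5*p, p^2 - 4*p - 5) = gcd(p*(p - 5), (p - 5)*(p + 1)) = p - 5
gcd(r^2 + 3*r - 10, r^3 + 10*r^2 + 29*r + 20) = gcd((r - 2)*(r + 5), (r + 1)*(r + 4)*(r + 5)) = r + 5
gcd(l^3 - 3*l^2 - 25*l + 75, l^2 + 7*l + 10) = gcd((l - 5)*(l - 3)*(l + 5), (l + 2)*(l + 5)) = l + 5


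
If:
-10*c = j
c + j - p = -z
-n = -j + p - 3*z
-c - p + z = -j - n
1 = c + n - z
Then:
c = 2/3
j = -20/3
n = 4/3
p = -5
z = 1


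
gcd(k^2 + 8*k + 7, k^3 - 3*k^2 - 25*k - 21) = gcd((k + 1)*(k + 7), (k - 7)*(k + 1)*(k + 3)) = k + 1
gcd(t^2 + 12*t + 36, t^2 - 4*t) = 1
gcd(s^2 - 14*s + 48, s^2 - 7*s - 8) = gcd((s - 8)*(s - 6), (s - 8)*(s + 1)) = s - 8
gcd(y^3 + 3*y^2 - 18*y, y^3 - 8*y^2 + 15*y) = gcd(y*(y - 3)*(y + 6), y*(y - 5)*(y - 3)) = y^2 - 3*y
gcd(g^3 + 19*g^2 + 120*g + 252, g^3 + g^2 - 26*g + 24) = g + 6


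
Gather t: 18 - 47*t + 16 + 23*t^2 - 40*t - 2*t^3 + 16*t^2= -2*t^3 + 39*t^2 - 87*t + 34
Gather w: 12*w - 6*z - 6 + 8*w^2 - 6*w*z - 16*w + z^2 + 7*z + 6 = 8*w^2 + w*(-6*z - 4) + z^2 + z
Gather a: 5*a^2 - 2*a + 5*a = 5*a^2 + 3*a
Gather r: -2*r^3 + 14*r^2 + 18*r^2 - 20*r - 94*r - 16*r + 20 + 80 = -2*r^3 + 32*r^2 - 130*r + 100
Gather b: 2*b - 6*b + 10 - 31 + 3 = -4*b - 18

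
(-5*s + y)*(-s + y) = 5*s^2 - 6*s*y + y^2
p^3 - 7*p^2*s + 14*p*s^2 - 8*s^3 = (p - 4*s)*(p - 2*s)*(p - s)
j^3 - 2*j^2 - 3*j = j*(j - 3)*(j + 1)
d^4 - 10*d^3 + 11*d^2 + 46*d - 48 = (d - 8)*(d - 3)*(d - 1)*(d + 2)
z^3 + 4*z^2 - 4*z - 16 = (z - 2)*(z + 2)*(z + 4)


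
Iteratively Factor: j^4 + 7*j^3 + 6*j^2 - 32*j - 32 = (j + 4)*(j^3 + 3*j^2 - 6*j - 8) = (j + 1)*(j + 4)*(j^2 + 2*j - 8) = (j + 1)*(j + 4)^2*(j - 2)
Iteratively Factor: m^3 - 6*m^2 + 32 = (m - 4)*(m^2 - 2*m - 8) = (m - 4)*(m + 2)*(m - 4)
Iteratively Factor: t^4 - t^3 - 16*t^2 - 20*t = (t + 2)*(t^3 - 3*t^2 - 10*t) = (t + 2)^2*(t^2 - 5*t) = t*(t + 2)^2*(t - 5)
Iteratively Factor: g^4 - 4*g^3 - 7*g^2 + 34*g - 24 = (g - 1)*(g^3 - 3*g^2 - 10*g + 24) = (g - 1)*(g + 3)*(g^2 - 6*g + 8) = (g - 4)*(g - 1)*(g + 3)*(g - 2)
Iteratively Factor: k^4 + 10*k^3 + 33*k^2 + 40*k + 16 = (k + 4)*(k^3 + 6*k^2 + 9*k + 4) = (k + 1)*(k + 4)*(k^2 + 5*k + 4) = (k + 1)^2*(k + 4)*(k + 4)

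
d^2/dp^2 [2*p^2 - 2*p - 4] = 4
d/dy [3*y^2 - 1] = 6*y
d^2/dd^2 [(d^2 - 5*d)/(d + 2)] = 28/(d^3 + 6*d^2 + 12*d + 8)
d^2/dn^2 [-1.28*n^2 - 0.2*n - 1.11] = -2.56000000000000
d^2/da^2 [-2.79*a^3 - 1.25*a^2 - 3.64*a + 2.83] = -16.74*a - 2.5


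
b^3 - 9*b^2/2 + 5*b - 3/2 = (b - 3)*(b - 1)*(b - 1/2)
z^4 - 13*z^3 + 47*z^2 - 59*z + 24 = (z - 8)*(z - 3)*(z - 1)^2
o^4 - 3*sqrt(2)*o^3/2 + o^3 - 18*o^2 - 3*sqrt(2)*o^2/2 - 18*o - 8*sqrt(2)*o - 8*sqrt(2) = (o + 1)*(o - 4*sqrt(2))*(o + sqrt(2)/2)*(o + 2*sqrt(2))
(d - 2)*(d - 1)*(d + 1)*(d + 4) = d^4 + 2*d^3 - 9*d^2 - 2*d + 8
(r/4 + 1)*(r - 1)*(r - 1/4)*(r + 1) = r^4/4 + 15*r^3/16 - r^2/2 - 15*r/16 + 1/4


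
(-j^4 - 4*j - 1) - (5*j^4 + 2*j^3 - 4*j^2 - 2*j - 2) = -6*j^4 - 2*j^3 + 4*j^2 - 2*j + 1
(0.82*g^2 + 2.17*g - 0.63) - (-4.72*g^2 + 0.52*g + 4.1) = 5.54*g^2 + 1.65*g - 4.73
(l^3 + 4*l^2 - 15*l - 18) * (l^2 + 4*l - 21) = l^5 + 8*l^4 - 20*l^3 - 162*l^2 + 243*l + 378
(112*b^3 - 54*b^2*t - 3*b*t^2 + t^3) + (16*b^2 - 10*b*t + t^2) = 112*b^3 - 54*b^2*t + 16*b^2 - 3*b*t^2 - 10*b*t + t^3 + t^2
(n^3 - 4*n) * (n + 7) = n^4 + 7*n^3 - 4*n^2 - 28*n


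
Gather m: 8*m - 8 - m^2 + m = -m^2 + 9*m - 8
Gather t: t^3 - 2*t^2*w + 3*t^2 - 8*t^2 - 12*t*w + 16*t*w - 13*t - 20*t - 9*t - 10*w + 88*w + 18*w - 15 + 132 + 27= t^3 + t^2*(-2*w - 5) + t*(4*w - 42) + 96*w + 144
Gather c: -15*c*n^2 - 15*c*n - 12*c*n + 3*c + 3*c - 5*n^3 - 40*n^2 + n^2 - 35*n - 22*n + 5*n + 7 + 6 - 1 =c*(-15*n^2 - 27*n + 6) - 5*n^3 - 39*n^2 - 52*n + 12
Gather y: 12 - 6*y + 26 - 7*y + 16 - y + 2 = 56 - 14*y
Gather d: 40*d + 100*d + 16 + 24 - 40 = 140*d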